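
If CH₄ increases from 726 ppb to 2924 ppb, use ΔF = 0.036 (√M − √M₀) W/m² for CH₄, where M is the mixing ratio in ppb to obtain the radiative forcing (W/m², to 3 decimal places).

ΔF = 0.977 W/m²

CH₄: 0.036 × (√2924 − √726) = 0.036 × (54.0740 − 26.9444) = 0.036 × 27.1296 = 0.9767 W/m².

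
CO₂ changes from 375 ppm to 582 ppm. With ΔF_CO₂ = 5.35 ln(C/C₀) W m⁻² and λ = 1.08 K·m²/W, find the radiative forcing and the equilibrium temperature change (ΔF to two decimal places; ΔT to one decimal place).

CO₂: 5.35 × ln(582/375) = 5.35 × ln(1.55200) = 5.35 × 0.43954 = 2.3515 W/m².
ΔT = λ ΔF = 1.08 × 2.35 = 2.5380 K.

ΔF = 2.35 W/m²; ΔT = 2.5 K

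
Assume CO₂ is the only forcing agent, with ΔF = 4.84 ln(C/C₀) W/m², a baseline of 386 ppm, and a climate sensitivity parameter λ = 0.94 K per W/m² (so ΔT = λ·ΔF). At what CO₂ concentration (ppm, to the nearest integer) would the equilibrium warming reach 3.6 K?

Required forcing: ΔF = ΔT/λ = 3.6/0.94 = 3.8298 W/m².
Then ln(C/386) = ΔF/4.84 = 3.8298/4.84 = 0.79128.
So C = 386 × e^0.79128 = 386 × 2.20622 = 851.60 ppm.

C ≈ 852 ppm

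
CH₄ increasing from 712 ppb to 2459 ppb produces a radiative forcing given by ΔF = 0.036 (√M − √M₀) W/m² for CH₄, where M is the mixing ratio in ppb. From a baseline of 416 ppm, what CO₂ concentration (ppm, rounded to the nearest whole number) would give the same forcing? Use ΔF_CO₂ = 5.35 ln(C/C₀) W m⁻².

CH₄ forcing: 0.036 × (√2459 − √712) = 0.036 × (49.5883 − 26.6833) = 0.036 × 22.9050 = 0.82458 W/m².
Set 5.35 ln(C/416) = 0.82458: ln(C/416) = 0.82458/5.35 = 0.15413, so C = 416 × e^0.15413 = 416 × 1.16664 = 485.32 ppm.

C ≈ 485 ppm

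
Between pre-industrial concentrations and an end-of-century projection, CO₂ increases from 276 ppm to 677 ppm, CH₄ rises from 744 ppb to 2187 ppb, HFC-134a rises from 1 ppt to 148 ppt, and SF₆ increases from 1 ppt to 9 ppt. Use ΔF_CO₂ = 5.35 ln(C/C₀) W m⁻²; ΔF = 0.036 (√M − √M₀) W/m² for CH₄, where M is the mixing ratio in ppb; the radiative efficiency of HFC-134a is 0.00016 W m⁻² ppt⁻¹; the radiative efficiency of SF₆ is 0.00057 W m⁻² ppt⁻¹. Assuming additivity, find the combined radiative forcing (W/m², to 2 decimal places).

CO₂: 5.35 × ln(677/276) = 5.35 × ln(2.45290) = 5.35 × 0.89727 = 4.8004 W/m².
CH₄: 0.036 × (√2187 − √744) = 0.036 × (46.7654 − 27.2764) = 0.036 × 19.4890 = 0.7016 W/m².
HFC-134a: ΔF = 0.00016 × (148 − 1) = 0.00016 × 147 = 0.0235 W/m².
SF₆: ΔF = 0.00057 × (9 − 1) = 0.00057 × 8 = 0.0046 W/m².
Total ΔF = 4.8004 + 0.7016 + 0.0235 + 0.0046 = 5.5301 W/m².

ΔF = 5.53 W/m²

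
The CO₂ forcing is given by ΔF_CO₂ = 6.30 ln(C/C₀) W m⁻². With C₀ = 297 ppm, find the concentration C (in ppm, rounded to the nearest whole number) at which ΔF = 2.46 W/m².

C ≈ 439 ppm

Set 6.30 ln(C/297) = 2.46, so ln(C/297) = 2.46/6.30 = 0.39048.
Then C/297 = e^0.39048 = 1.47769, giving C = 297 × 1.47769 = 438.87 ppm.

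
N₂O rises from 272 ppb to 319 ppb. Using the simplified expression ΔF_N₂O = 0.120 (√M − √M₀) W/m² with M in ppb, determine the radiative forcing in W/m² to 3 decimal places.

N₂O: 0.120 × (√319 − √272) = 0.120 × (17.8606 − 16.4924) = 0.120 × 1.3682 = 0.1642 W/m².

ΔF = 0.164 W/m²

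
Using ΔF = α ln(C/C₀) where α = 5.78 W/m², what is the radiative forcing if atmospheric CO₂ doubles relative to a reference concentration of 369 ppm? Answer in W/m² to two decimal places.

Because the forcing depends only on the ratio C/C₀, the initial concentration does not enter.
ΔF = 5.78 × ln(2) = 5.78 × 0.69315 = 4.0064 W/m².

ΔF = 4.01 W/m²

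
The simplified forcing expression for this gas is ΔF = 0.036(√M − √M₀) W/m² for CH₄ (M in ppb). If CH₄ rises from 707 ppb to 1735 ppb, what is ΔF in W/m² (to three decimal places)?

CH₄: 0.036 × (√1735 − √707) = 0.036 × (41.6533 − 26.5895) = 0.036 × 15.0638 = 0.5423 W/m².

ΔF = 0.542 W/m²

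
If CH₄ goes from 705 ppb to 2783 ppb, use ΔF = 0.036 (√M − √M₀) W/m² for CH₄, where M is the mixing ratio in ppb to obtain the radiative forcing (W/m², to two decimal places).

CH₄: 0.036 × (√2783 − √705) = 0.036 × (52.7541 − 26.5518) = 0.036 × 26.2023 = 0.9433 W/m².

ΔF = 0.94 W/m²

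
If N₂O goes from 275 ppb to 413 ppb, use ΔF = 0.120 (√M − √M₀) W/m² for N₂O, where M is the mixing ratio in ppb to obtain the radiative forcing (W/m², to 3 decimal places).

ΔF = 0.449 W/m²

N₂O: 0.120 × (√413 − √275) = 0.120 × (20.3224 − 16.5831) = 0.120 × 3.7393 = 0.4487 W/m².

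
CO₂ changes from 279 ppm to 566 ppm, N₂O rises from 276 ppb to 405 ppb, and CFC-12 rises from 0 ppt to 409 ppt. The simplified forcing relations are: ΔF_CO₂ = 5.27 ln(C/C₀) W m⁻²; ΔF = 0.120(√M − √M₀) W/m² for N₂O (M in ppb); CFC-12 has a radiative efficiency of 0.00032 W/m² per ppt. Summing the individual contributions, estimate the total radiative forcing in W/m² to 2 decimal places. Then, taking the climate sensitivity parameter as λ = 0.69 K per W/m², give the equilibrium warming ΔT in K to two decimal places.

ΔF = 4.28 W/m²; ΔT = 2.95 K

CO₂: 5.27 × ln(566/279) = 5.27 × ln(2.02867) = 5.27 × 0.70738 = 3.7279 W/m².
N₂O: 0.120 × (√405 − √276) = 0.120 × (20.1246 − 16.6132) = 0.120 × 3.5114 = 0.4214 W/m².
CFC-12: ΔF = 0.00032 × (409 − 0) = 0.00032 × 409 = 0.1309 W/m².
Total ΔF = 3.7279 + 0.4214 + 0.1309 = 4.2802 W/m².
ΔT = λ ΔF = 0.69 × 4.28 = 2.9532 K.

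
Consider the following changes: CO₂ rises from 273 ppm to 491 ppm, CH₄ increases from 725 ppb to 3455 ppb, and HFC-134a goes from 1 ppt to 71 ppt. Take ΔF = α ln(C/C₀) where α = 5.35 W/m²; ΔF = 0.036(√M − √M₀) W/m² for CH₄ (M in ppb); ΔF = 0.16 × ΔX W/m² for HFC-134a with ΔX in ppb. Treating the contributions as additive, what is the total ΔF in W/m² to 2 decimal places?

ΔF = 4.30 W/m²

CO₂: 5.35 × ln(491/273) = 5.35 × ln(1.79853) = 5.35 × 0.58697 = 3.1403 W/m².
CH₄: 0.036 × (√3455 − √725) = 0.036 × (58.7792 − 26.9258) = 0.036 × 31.8534 = 1.1467 W/m².
HFC-134a: Δ = 71 − 1 = 70 ppt = 0.070 ppb; ΔF = 0.16 × 0.070 = 0.0112 W/m².
Total ΔF = 3.1403 + 1.1467 + 0.0112 = 4.2982 W/m².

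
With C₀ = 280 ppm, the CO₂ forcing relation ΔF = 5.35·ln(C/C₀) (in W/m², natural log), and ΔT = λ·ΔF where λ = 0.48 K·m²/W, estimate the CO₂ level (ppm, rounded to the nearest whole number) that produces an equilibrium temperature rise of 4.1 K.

C ≈ 1382 ppm

Required forcing: ΔF = ΔT/λ = 4.1/0.48 = 8.5417 W/m².
Then ln(C/280) = ΔF/5.35 = 8.5417/5.35 = 1.59658.
So C = 280 × e^1.59658 = 280 × 4.93612 = 1382.11 ppm.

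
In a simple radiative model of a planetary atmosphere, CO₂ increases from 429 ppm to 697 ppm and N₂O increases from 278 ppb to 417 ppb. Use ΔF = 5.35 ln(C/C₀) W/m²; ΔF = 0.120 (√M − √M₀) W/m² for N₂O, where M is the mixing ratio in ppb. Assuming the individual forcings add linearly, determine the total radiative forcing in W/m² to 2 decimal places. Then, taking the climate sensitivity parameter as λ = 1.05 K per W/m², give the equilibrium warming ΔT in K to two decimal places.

CO₂: 5.35 × ln(697/429) = 5.35 × ln(1.62471) = 5.35 × 0.48533 = 2.5965 W/m².
N₂O: 0.120 × (√417 − √278) = 0.120 × (20.4206 − 16.6733) = 0.120 × 3.7473 = 0.4497 W/m².
Total ΔF = 2.5965 + 0.4497 = 3.0462 W/m².
ΔT = λ ΔF = 1.05 × 3.05 = 3.2025 K.

ΔF = 3.05 W/m²; ΔT = 3.20 K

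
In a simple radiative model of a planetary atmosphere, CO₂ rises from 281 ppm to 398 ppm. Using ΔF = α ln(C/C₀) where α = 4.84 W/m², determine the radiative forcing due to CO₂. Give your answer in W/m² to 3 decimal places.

ΔF = 1.685 W/m²

CO₂ absorption bands are partially saturated, so forcing scales with the logarithm of the concentration ratio.
CO₂: 4.84 × ln(398/281) = 4.84 × ln(1.41637) = 4.84 × 0.34810 = 1.6848 W/m².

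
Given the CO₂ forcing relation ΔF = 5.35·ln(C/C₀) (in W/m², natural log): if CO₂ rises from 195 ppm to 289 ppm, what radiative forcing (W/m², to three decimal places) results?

ΔF = 2.105 W/m²

CO₂: 5.35 × ln(289/195) = 5.35 × ln(1.48205) = 5.35 × 0.39343 = 2.1049 W/m².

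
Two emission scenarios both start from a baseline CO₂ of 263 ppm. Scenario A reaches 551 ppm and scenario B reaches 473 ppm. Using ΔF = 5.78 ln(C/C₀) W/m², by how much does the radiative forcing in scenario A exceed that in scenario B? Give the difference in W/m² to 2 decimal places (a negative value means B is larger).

ΔF_A = 5.78 ln(551/263) = 5.78 × 0.73958 = 4.2748 W/m².
ΔF_B = 5.78 ln(473/263) = 5.78 × 0.58694 = 3.3925 W/m².
Difference: 4.2748 − 3.3925 = 0.8823 W/m².
(Equivalently, ΔF_A − ΔF_B = 5.78 ln(551/473) = 5.78 × 0.15264 = 0.8823 W/m².)

ΔF_A − ΔF_B = 0.88 W/m²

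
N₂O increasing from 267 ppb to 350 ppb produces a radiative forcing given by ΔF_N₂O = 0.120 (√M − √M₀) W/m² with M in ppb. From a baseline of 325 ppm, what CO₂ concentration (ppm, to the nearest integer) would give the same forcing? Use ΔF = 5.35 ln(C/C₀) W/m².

C ≈ 343 ppm

N₂O forcing: 0.120 × (√350 − √267) = 0.120 × (18.7083 − 16.3401) = 0.120 × 2.3682 = 0.28418 W/m².
Set 5.35 ln(C/325) = 0.28418: ln(C/325) = 0.28418/5.35 = 0.05312, so C = 325 × e^0.05312 = 325 × 1.05456 = 342.73 ppm.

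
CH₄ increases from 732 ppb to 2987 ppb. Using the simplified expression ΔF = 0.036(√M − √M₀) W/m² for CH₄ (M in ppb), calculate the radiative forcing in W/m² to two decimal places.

CH₄: 0.036 × (√2987 − √732) = 0.036 × (54.6535 − 27.0555) = 0.036 × 27.5980 = 0.9935 W/m².

ΔF = 0.99 W/m²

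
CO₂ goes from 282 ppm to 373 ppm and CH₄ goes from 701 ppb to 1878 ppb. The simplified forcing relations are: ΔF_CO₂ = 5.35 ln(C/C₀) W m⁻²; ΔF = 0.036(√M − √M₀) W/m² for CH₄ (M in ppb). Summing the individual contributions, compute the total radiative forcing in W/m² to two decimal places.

CO₂: 5.35 × ln(373/282) = 5.35 × ln(1.32270) = 5.35 × 0.27968 = 1.4963 W/m².
CH₄: 0.036 × (√1878 − √701) = 0.036 × (43.3359 − 26.4764) = 0.036 × 16.8595 = 0.6069 W/m².
Total ΔF = 1.4963 + 0.6069 = 2.1032 W/m².

ΔF = 2.10 W/m²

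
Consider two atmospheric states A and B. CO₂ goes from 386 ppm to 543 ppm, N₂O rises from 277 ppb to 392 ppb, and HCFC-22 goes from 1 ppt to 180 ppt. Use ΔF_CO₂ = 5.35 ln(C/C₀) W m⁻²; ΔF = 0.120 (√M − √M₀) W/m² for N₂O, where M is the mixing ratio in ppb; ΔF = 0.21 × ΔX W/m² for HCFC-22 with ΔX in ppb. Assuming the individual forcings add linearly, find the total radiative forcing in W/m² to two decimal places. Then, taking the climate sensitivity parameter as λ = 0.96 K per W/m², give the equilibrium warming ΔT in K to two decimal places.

CO₂: 5.35 × ln(543/386) = 5.35 × ln(1.40674) = 5.35 × 0.34127 = 1.8258 W/m².
N₂O: 0.120 × (√392 − √277) = 0.120 × (19.7990 − 16.6433) = 0.120 × 3.1557 = 0.3787 W/m².
HCFC-22: Δ = 180 − 1 = 179 ppt = 0.179 ppb; ΔF = 0.21 × 0.179 = 0.0376 W/m².
Total ΔF = 1.8258 + 0.3787 + 0.0376 = 2.2421 W/m².
ΔT = λ ΔF = 0.96 × 2.24 = 2.1504 K.

ΔF = 2.24 W/m²; ΔT = 2.15 K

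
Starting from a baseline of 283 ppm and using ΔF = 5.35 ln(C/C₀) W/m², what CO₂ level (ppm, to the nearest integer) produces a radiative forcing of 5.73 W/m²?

Set 5.35 ln(C/283) = 5.73, so ln(C/283) = 5.73/5.35 = 1.07103.
Then C/283 = e^1.07103 = 2.91838, giving C = 283 × 2.91838 = 825.90 ppm.

C ≈ 826 ppm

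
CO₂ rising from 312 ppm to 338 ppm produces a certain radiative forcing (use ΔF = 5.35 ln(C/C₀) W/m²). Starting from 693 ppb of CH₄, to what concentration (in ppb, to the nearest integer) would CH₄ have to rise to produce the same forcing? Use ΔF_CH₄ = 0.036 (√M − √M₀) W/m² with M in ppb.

CO₂ forcing: 5.35 × ln(338/312) = 5.35 × 0.080043 = 0.42823 W/m².
Set 0.036(√M − √693) = 0.42823: √M = 0.42823/0.036 + √693 = 11.8953 + 26.3249 = 38.2202.
M = (38.2202)² = 1460.78 ppb.

M ≈ 1461 ppb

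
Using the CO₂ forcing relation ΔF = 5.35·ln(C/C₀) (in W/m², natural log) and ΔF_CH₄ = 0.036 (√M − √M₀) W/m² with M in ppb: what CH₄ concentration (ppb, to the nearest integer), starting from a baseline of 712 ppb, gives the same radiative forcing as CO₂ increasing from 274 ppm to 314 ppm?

M ≈ 2203 ppb

CO₂ forcing: 5.35 × ln(314/274) = 5.35 × 0.136265 = 0.72902 W/m².
Set 0.036(√M − √712) = 0.72902: √M = 0.72902/0.036 + √712 = 20.2506 + 26.6833 = 46.9339.
M = (46.9339)² = 2202.79 ppb.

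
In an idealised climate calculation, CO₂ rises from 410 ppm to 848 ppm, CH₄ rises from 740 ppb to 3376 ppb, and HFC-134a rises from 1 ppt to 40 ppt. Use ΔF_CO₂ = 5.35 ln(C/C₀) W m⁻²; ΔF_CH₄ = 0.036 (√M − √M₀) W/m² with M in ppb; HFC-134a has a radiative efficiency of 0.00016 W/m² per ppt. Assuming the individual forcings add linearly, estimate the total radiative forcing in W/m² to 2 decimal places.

ΔF = 5.01 W/m²

CO₂: 5.35 × ln(848/410) = 5.35 × ln(2.06829) = 5.35 × 0.72672 = 3.8880 W/m².
CH₄: 0.036 × (√3376 − √740) = 0.036 × (58.1034 − 27.2029) = 0.036 × 30.9005 = 1.1124 W/m².
HFC-134a: ΔF = 0.00016 × (40 − 1) = 0.00016 × 39 = 0.0062 W/m².
Total ΔF = 3.8880 + 1.1124 + 0.0062 = 5.0066 W/m².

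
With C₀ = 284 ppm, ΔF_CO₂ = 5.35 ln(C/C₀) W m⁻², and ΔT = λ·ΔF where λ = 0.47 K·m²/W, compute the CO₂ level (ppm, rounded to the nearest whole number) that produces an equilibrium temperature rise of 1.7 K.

Required forcing: ΔF = ΔT/λ = 1.7/0.47 = 3.6170 W/m².
Then ln(C/284) = ΔF/5.35 = 3.6170/5.35 = 0.67607.
So C = 284 × e^0.67607 = 284 × 1.96614 = 558.38 ppm.

C ≈ 558 ppm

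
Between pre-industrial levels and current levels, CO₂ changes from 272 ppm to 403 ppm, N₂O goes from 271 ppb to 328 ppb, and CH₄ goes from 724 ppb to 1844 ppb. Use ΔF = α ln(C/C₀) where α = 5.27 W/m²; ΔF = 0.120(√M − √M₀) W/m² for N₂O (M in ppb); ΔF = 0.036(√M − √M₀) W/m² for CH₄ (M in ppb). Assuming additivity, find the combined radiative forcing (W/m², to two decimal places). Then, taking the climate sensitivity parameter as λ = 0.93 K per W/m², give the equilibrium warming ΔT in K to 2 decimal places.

ΔF = 2.85 W/m²; ΔT = 2.65 K

CO₂: 5.27 × ln(403/272) = 5.27 × ln(1.48162) = 5.27 × 0.39314 = 2.0718 W/m².
N₂O: 0.120 × (√328 − √271) = 0.120 × (18.1108 − 16.4621) = 0.120 × 1.6487 = 0.1978 W/m².
CH₄: 0.036 × (√1844 − √724) = 0.036 × (42.9418 − 26.9072) = 0.036 × 16.0346 = 0.5772 W/m².
Total ΔF = 2.0718 + 0.1978 + 0.5772 = 2.8468 W/m².
ΔT = λ ΔF = 0.93 × 2.85 = 2.6505 K.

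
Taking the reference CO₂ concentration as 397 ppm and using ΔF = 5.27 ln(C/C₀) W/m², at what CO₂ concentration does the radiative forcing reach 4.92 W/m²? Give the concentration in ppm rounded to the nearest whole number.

Set 5.27 ln(C/397) = 4.92, so ln(C/397) = 4.92/5.27 = 0.93359.
Then C/397 = e^0.93359 = 2.54362, giving C = 397 × 2.54362 = 1009.82 ppm.

C ≈ 1010 ppm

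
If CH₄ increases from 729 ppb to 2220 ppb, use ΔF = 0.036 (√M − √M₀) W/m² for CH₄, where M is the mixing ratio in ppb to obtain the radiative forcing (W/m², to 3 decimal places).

CH₄: 0.036 × (√2220 − √729) = 0.036 × (47.1169 − 27.0000) = 0.036 × 20.1169 = 0.7242 W/m².

ΔF = 0.724 W/m²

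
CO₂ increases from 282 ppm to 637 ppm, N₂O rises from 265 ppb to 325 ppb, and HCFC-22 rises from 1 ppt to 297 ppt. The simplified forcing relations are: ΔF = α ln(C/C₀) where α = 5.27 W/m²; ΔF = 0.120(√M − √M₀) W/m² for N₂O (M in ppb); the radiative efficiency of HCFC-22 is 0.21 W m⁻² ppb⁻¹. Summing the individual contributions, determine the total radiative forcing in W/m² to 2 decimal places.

CO₂: 5.27 × ln(637/282) = 5.27 × ln(2.25887) = 5.27 × 0.81486 = 4.2943 W/m².
N₂O: 0.120 × (√325 − √265) = 0.120 × (18.0278 − 16.2788) = 0.120 × 1.7490 = 0.2099 W/m².
HCFC-22: Δ = 297 − 1 = 296 ppt = 0.296 ppb; ΔF = 0.21 × 0.296 = 0.0622 W/m².
Total ΔF = 4.2943 + 0.2099 + 0.0622 = 4.5664 W/m².

ΔF = 4.57 W/m²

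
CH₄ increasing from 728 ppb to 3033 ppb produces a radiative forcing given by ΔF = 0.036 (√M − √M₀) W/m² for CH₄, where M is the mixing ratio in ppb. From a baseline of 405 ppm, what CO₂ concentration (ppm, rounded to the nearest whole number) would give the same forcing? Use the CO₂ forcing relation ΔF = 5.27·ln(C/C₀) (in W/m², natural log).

CH₄ forcing: 0.036 × (√3033 − √728) = 0.036 × (55.0727 − 26.9815) = 0.036 × 28.0912 = 1.01128 W/m².
Set 5.27 ln(C/405) = 1.01128: ln(C/405) = 1.01128/5.27 = 0.19189, so C = 405 × e^0.19189 = 405 × 1.21154 = 490.67 ppm.

C ≈ 491 ppm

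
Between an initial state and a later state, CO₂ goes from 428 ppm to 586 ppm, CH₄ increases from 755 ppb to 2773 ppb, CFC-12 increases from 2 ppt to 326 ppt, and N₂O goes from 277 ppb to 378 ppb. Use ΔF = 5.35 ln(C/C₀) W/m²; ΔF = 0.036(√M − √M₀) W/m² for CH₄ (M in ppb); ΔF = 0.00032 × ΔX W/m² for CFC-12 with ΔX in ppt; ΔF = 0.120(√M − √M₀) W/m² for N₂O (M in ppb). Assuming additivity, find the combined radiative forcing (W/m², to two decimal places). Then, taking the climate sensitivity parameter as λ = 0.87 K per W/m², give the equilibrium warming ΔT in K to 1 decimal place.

CO₂: 5.35 × ln(586/428) = 5.35 × ln(1.36916) = 5.35 × 0.31420 = 1.6810 W/m².
CH₄: 0.036 × (√2773 − √755) = 0.036 × (52.6593 − 27.4773) = 0.036 × 25.1820 = 0.9066 W/m².
CFC-12: ΔF = 0.00032 × (326 − 2) = 0.00032 × 324 = 0.1037 W/m².
N₂O: 0.120 × (√378 − √277) = 0.120 × (19.4422 − 16.6433) = 0.120 × 2.7989 = 0.3359 W/m².
Total ΔF = 1.6810 + 0.9066 + 0.1037 + 0.3359 = 3.0272 W/m².
ΔT = λ ΔF = 0.87 × 3.03 = 2.6361 K.

ΔF = 3.03 W/m²; ΔT = 2.6 K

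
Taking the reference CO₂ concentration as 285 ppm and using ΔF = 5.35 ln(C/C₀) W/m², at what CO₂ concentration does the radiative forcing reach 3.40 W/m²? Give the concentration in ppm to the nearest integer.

Set 5.35 ln(C/285) = 3.40, so ln(C/285) = 3.40/5.35 = 0.63551.
Then C/285 = e^0.63551 = 1.88798, giving C = 285 × 1.88798 = 538.07 ppm.

C ≈ 538 ppm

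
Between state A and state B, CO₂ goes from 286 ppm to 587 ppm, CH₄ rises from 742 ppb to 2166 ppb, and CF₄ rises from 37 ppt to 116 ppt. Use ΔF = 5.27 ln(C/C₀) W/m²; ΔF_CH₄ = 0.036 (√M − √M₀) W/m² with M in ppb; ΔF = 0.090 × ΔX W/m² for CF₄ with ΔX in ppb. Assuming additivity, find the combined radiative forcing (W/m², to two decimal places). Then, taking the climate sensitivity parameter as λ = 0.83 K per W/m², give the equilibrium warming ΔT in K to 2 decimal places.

CO₂: 5.27 × ln(587/286) = 5.27 × ln(2.05245) = 5.27 × 0.71903 = 3.7893 W/m².
CH₄: 0.036 × (√2166 − √742) = 0.036 × (46.5403 − 27.2397) = 0.036 × 19.3006 = 0.6948 W/m².
CF₄: Δ = 116 − 37 = 79 ppt = 0.079 ppb; ΔF = 0.090 × 0.079 = 0.0071 W/m².
Total ΔF = 3.7893 + 0.6948 + 0.0071 = 4.4912 W/m².
ΔT = λ ΔF = 0.83 × 4.49 = 3.7267 K.

ΔF = 4.49 W/m²; ΔT = 3.73 K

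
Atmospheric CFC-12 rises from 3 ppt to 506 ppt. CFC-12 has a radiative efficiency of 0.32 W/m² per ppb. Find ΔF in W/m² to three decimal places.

CFC-12: Δ = 506 − 3 = 503 ppt = 0.503 ppb; ΔF = 0.32 × 0.503 = 0.1610 W/m².

ΔF = 0.161 W/m²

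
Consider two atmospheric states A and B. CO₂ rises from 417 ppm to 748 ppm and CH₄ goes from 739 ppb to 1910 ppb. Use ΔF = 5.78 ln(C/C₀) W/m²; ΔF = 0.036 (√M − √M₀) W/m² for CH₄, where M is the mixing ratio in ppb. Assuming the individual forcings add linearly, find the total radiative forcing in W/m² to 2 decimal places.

CO₂: 5.78 × ln(748/417) = 5.78 × ln(1.79376) = 5.78 × 0.58431 = 3.3773 W/m².
CH₄: 0.036 × (√1910 − √739) = 0.036 × (43.7035 − 27.1846) = 0.036 × 16.5189 = 0.5947 W/m².
Total ΔF = 3.3773 + 0.5947 = 3.9720 W/m².

ΔF = 3.97 W/m²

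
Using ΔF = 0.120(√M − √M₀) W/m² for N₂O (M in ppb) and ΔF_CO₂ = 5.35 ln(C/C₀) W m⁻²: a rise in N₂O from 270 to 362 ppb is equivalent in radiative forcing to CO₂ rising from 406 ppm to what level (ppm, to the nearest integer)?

C ≈ 430 ppm

N₂O forcing: 0.120 × (√362 − √270) = 0.120 × (19.0263 − 16.4317) = 0.120 × 2.5946 = 0.31135 W/m².
Set 5.35 ln(C/406) = 0.31135: ln(C/406) = 0.31135/5.35 = 0.05820, so C = 406 × e^0.05820 = 406 × 1.05993 = 430.33 ppm.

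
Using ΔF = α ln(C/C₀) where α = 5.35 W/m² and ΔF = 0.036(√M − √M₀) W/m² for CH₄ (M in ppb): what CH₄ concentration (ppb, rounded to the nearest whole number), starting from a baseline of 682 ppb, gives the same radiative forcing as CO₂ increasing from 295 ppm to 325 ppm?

CO₂ forcing: 5.35 × ln(325/295) = 5.35 × 0.096850 = 0.51815 W/m².
Set 0.036(√M − √682) = 0.51815: √M = 0.51815/0.036 + √682 = 14.3931 + 26.1151 = 40.5082.
M = (40.5082)² = 1640.91 ppb.

M ≈ 1641 ppb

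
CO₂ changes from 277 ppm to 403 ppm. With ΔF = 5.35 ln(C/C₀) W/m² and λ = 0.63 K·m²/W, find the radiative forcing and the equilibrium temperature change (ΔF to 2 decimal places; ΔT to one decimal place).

CO₂: 5.35 × ln(403/277) = 5.35 × ln(1.45487) = 5.35 × 0.37492 = 2.0058 W/m².
ΔT = λ ΔF = 0.63 × 2.01 = 1.2663 K.

ΔF = 2.01 W/m²; ΔT = 1.3 K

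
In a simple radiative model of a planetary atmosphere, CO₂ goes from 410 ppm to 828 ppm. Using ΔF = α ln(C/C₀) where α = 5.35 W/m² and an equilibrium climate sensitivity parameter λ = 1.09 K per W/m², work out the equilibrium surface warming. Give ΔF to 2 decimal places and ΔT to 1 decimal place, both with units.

ΔF = 3.76 W/m²; ΔT = 4.1 K

CO₂: 5.35 × ln(828/410) = 5.35 × ln(2.01951) = 5.35 × 0.70285 = 3.7602 W/m².
ΔT = λ ΔF = 1.09 × 3.76 = 4.0984 K.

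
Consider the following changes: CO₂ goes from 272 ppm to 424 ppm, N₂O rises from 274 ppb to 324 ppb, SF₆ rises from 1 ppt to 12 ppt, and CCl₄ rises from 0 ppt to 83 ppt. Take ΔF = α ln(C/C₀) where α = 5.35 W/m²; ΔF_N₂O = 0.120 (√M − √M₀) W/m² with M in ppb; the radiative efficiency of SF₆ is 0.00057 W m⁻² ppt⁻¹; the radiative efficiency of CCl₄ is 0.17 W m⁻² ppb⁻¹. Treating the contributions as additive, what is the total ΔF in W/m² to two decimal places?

ΔF = 2.57 W/m²

CO₂: 5.35 × ln(424/272) = 5.35 × ln(1.55882) = 5.35 × 0.44393 = 2.3750 W/m².
N₂O: 0.120 × (√324 − √274) = 0.120 × (18.0000 − 16.5529) = 0.120 × 1.4471 = 0.1737 W/m².
SF₆: ΔF = 0.00057 × (12 − 1) = 0.00057 × 11 = 0.0063 W/m².
CCl₄: Δ = 83 − 0 = 83 ppt = 0.083 ppb; ΔF = 0.17 × 0.083 = 0.0141 W/m².
Total ΔF = 2.3750 + 0.1737 + 0.0063 + 0.0141 = 2.5691 W/m².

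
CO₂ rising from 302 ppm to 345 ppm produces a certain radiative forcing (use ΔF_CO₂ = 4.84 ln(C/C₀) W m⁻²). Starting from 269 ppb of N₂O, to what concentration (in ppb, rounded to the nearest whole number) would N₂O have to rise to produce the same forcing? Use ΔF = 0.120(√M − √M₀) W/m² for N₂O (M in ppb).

M ≈ 474 ppb

CO₂ forcing: 4.84 × ln(345/302) = 4.84 × 0.133117 = 0.64429 W/m².
Set 0.120(√M − √269) = 0.64429: √M = 0.64429/0.120 + √269 = 5.3691 + 16.4012 = 21.7703.
M = (21.7703)² = 473.95 ppb.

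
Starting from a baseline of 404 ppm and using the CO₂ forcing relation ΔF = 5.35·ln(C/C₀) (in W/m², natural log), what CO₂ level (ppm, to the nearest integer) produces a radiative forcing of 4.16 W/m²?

C ≈ 879 ppm

Set 5.35 ln(C/404) = 4.16, so ln(C/404) = 4.16/5.35 = 0.77757.
Then C/404 = e^0.77757 = 2.17618, giving C = 404 × 2.17618 = 879.18 ppm.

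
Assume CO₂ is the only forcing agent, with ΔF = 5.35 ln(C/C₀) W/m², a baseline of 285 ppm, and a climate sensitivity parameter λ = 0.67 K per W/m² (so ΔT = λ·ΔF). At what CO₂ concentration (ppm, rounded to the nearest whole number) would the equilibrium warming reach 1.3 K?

C ≈ 410 ppm

Required forcing: ΔF = ΔT/λ = 1.3/0.67 = 1.9403 W/m².
Then ln(C/285) = ΔF/5.35 = 1.9403/5.35 = 0.36267.
So C = 285 × e^0.36267 = 285 × 1.43716 = 409.59 ppm.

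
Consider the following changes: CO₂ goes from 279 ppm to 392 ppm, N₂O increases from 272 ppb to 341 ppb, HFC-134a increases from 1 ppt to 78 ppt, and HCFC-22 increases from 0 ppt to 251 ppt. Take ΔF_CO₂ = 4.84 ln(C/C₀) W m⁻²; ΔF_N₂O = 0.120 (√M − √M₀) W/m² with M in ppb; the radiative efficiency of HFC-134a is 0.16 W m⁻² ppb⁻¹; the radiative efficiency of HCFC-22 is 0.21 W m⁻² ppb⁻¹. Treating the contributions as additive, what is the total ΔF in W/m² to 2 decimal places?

CO₂: 4.84 × ln(392/279) = 4.84 × ln(1.40502) = 4.84 × 0.34005 = 1.6458 W/m².
N₂O: 0.120 × (√341 − √272) = 0.120 × (18.4662 − 16.4924) = 0.120 × 1.9738 = 0.2369 W/m².
HFC-134a: Δ = 78 − 1 = 77 ppt = 0.077 ppb; ΔF = 0.16 × 0.077 = 0.0123 W/m².
HCFC-22: Δ = 251 − 0 = 251 ppt = 0.251 ppb; ΔF = 0.21 × 0.251 = 0.0527 W/m².
Total ΔF = 1.6458 + 0.2369 + 0.0123 + 0.0527 = 1.9477 W/m².

ΔF = 1.95 W/m²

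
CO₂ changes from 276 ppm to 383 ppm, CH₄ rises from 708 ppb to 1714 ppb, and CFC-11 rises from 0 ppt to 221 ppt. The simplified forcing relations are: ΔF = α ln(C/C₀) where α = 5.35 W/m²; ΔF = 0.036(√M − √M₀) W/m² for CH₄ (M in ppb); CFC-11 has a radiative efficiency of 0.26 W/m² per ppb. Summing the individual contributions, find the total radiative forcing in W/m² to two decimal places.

ΔF = 2.34 W/m²

CO₂: 5.35 × ln(383/276) = 5.35 × ln(1.38768) = 5.35 × 0.32763 = 1.7528 W/m².
CH₄: 0.036 × (√1714 − √708) = 0.036 × (41.4005 − 26.6083) = 0.036 × 14.7922 = 0.5325 W/m².
CFC-11: Δ = 221 − 0 = 221 ppt = 0.221 ppb; ΔF = 0.26 × 0.221 = 0.0575 W/m².
Total ΔF = 1.7528 + 0.5325 + 0.0575 = 2.3428 W/m².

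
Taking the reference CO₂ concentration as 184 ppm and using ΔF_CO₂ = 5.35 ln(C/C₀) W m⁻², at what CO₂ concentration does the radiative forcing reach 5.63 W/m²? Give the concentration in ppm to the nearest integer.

C ≈ 527 ppm

Set 5.35 ln(C/184) = 5.63, so ln(C/184) = 5.63/5.35 = 1.05234.
Then C/184 = e^1.05234 = 2.86435, giving C = 184 × 2.86435 = 527.04 ppm.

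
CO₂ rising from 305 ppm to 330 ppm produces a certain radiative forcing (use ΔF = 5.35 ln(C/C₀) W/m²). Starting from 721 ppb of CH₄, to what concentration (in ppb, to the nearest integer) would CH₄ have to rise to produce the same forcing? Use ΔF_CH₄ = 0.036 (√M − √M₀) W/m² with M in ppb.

CO₂ forcing: 5.35 × ln(330/305) = 5.35 × 0.078781 = 0.42148 W/m².
Set 0.036(√M − √721) = 0.42148: √M = 0.42148/0.036 + √721 = 11.7078 + 26.8514 = 38.5592.
M = (38.5592)² = 1486.81 ppb.

M ≈ 1487 ppb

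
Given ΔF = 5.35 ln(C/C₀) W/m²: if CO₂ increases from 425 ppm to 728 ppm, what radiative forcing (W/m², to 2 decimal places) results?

CO₂: 5.35 × ln(728/425) = 5.35 × ln(1.71294) = 5.35 × 0.53821 = 2.8794 W/m².

ΔF = 2.88 W/m²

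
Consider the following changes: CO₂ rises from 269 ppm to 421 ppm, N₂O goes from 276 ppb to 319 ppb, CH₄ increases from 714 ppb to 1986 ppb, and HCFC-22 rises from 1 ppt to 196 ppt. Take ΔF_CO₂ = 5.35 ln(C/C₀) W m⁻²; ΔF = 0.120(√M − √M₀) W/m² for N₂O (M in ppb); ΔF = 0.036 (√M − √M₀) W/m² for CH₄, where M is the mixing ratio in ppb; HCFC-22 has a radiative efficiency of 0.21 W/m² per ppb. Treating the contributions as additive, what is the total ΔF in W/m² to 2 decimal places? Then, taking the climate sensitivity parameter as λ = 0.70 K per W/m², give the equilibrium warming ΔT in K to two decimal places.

CO₂: 5.35 × ln(421/269) = 5.35 × ln(1.56506) = 5.35 × 0.44792 = 2.3964 W/m².
N₂O: 0.120 × (√319 − √276) = 0.120 × (17.8606 − 16.6132) = 0.120 × 1.2474 = 0.1497 W/m².
CH₄: 0.036 × (√1986 − √714) = 0.036 × (44.5646 − 26.7208) = 0.036 × 17.8438 = 0.6424 W/m².
HCFC-22: Δ = 196 − 1 = 195 ppt = 0.195 ppb; ΔF = 0.21 × 0.195 = 0.0410 W/m².
Total ΔF = 2.3964 + 0.1497 + 0.6424 + 0.0410 = 3.2295 W/m².
ΔT = λ ΔF = 0.70 × 3.23 = 2.2610 K.

ΔF = 3.23 W/m²; ΔT = 2.26 K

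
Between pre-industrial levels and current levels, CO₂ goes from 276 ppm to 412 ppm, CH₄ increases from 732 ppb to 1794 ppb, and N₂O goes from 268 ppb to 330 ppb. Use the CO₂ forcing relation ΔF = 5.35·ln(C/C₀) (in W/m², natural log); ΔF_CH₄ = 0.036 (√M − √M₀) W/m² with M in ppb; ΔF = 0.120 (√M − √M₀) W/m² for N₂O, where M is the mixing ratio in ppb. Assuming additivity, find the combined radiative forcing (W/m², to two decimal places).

CO₂: 5.35 × ln(412/276) = 5.35 × ln(1.49275) = 5.35 × 0.40062 = 2.1433 W/m².
CH₄: 0.036 × (√1794 − √732) = 0.036 × (42.3556 − 27.0555) = 0.036 × 15.3001 = 0.5508 W/m².
N₂O: 0.120 × (√330 − √268) = 0.120 × (18.1659 − 16.3707) = 0.120 × 1.7952 = 0.2154 W/m².
Total ΔF = 2.1433 + 0.5508 + 0.2154 = 2.9095 W/m².

ΔF = 2.91 W/m²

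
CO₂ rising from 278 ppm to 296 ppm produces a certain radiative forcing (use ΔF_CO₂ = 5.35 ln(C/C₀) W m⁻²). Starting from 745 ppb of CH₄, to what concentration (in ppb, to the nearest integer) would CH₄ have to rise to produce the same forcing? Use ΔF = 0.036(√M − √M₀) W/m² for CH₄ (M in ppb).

CO₂ forcing: 5.35 × ln(296/278) = 5.35 × 0.062738 = 0.33565 W/m².
Set 0.036(√M − √745) = 0.33565: √M = 0.33565/0.036 + √745 = 9.3236 + 27.2947 = 36.6183.
M = (36.6183)² = 1340.90 ppb.

M ≈ 1341 ppb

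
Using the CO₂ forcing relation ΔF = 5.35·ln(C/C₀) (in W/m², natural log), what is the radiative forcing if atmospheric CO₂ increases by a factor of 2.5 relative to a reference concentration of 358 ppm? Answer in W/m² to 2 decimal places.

ΔF = 4.90 W/m²

Because the forcing depends only on the ratio C/C₀, the initial concentration does not enter.
ΔF = 5.35 × ln(2.5) = 5.35 × 0.91629 = 4.9022 W/m².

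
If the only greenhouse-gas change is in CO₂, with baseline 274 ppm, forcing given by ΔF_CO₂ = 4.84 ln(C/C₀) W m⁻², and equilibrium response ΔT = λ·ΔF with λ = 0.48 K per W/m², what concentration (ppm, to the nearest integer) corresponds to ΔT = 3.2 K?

Required forcing: ΔF = ΔT/λ = 3.2/0.48 = 6.6667 W/m².
Then ln(C/274) = ΔF/4.84 = 6.6667/4.84 = 1.37742.
So C = 274 × e^1.37742 = 274 × 3.96466 = 1086.32 ppm.

C ≈ 1086 ppm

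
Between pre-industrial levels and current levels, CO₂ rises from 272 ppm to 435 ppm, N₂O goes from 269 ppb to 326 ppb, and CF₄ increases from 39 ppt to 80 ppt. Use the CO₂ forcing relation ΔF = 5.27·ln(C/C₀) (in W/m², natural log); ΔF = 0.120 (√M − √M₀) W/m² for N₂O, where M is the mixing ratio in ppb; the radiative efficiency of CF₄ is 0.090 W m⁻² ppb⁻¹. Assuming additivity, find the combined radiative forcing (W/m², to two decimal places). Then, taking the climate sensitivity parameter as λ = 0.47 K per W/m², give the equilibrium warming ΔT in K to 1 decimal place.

CO₂: 5.27 × ln(435/272) = 5.27 × ln(1.59926) = 5.27 × 0.46954 = 2.4745 W/m².
N₂O: 0.120 × (√326 − √269) = 0.120 × (18.0555 − 16.4012) = 0.120 × 1.6543 = 0.1985 W/m².
CF₄: Δ = 80 − 39 = 41 ppt = 0.041 ppb; ΔF = 0.090 × 0.041 = 0.0037 W/m².
Total ΔF = 2.4745 + 0.1985 + 0.0037 = 2.6767 W/m².
ΔT = λ ΔF = 0.47 × 2.68 = 1.2596 K.

ΔF = 2.68 W/m²; ΔT = 1.3 K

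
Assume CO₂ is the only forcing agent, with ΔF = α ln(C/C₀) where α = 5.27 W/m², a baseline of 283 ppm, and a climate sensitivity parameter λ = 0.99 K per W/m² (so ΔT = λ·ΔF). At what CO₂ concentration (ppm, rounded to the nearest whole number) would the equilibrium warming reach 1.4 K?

Required forcing: ΔF = ΔT/λ = 1.4/0.99 = 1.4141 W/m².
Then ln(C/283) = ΔF/5.27 = 1.4141/5.27 = 0.26833.
So C = 283 × e^0.26833 = 283 × 1.30778 = 370.10 ppm.

C ≈ 370 ppm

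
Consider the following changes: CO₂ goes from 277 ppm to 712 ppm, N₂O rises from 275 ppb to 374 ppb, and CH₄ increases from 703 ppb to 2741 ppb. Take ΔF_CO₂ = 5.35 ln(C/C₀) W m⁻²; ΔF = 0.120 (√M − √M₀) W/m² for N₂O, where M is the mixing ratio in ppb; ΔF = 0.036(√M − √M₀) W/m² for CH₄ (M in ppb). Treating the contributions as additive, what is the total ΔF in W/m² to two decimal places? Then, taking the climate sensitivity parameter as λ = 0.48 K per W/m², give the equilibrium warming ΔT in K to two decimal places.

ΔF = 6.31 W/m²; ΔT = 3.03 K

CO₂: 5.35 × ln(712/277) = 5.35 × ln(2.57040) = 5.35 × 0.94406 = 5.0507 W/m².
N₂O: 0.120 × (√374 − √275) = 0.120 × (19.3391 − 16.5831) = 0.120 × 2.7560 = 0.3307 W/m².
CH₄: 0.036 × (√2741 − √703) = 0.036 × (52.3546 − 26.5141) = 0.036 × 25.8405 = 0.9303 W/m².
Total ΔF = 5.0507 + 0.3307 + 0.9303 = 6.3117 W/m².
ΔT = λ ΔF = 0.48 × 6.31 = 3.0288 K.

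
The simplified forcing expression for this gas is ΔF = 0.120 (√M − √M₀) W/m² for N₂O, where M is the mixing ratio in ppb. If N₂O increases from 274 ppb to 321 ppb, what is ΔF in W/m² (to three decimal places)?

N₂O: 0.120 × (√321 − √274) = 0.120 × (17.9165 − 16.5529) = 0.120 × 1.3636 = 0.1636 W/m².

ΔF = 0.164 W/m²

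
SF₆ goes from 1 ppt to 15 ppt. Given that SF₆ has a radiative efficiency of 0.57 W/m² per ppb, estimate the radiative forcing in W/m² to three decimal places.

ΔF = 0.008 W/m²

SF₆: Δ = 15 − 1 = 14 ppt = 0.014 ppb; ΔF = 0.57 × 0.014 = 0.0080 W/m².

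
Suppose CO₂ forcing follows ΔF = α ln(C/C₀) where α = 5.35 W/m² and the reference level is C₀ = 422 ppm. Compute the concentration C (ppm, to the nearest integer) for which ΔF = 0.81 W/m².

C ≈ 491 ppm

Set 5.35 ln(C/422) = 0.81, so ln(C/422) = 0.81/5.35 = 0.15140.
Then C/422 = e^0.15140 = 1.16346, giving C = 422 × 1.16346 = 490.98 ppm.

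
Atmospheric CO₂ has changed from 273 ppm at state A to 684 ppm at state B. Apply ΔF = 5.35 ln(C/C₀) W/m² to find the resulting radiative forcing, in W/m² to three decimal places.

CO₂ absorption bands are partially saturated, so forcing scales with the logarithm of the concentration ratio.
CO₂: 5.35 × ln(684/273) = 5.35 × ln(2.50549) = 5.35 × 0.91848 = 4.9139 W/m².

ΔF = 4.914 W/m²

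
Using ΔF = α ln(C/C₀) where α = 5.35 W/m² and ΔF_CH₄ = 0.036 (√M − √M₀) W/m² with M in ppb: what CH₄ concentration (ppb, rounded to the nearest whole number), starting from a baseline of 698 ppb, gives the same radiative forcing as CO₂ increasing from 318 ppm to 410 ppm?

M ≈ 4119 ppb

CO₂ forcing: 5.35 × ln(410/318) = 5.35 × 0.254106 = 1.35947 W/m².
Set 0.036(√M − √698) = 1.35947: √M = 1.35947/0.036 + √698 = 37.7631 + 26.4197 = 64.1828.
M = (64.1828)² = 4119.43 ppb.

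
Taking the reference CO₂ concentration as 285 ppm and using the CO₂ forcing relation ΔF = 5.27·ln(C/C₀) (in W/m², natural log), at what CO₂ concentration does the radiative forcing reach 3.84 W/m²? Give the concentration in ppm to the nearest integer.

C ≈ 591 ppm

Set 5.27 ln(C/285) = 3.84, so ln(C/285) = 3.84/5.27 = 0.72865.
Then C/285 = e^0.72865 = 2.07228, giving C = 285 × 2.07228 = 590.60 ppm.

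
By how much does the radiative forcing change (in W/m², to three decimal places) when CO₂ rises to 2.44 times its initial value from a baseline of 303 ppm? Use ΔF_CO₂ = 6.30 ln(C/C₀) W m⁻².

ΔF = 5.620 W/m²

Because the forcing depends only on the ratio C/C₀, the initial concentration does not enter.
ΔF = 6.30 × ln(2.44) = 6.30 × 0.89200 = 5.6196 W/m².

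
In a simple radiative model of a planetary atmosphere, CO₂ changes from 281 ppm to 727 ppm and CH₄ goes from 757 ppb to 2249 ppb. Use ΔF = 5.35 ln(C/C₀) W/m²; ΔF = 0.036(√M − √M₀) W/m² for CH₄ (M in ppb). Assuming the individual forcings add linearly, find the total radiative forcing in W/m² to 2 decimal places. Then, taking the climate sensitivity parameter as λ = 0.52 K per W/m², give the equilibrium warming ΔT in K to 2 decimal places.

CO₂: 5.35 × ln(727/281) = 5.35 × ln(2.58719) = 5.35 × 0.95057 = 5.0855 W/m².
CH₄: 0.036 × (√2249 − √757) = 0.036 × (47.4236 − 27.5136) = 0.036 × 19.9100 = 0.7168 W/m².
Total ΔF = 5.0855 + 0.7168 = 5.8023 W/m².
ΔT = λ ΔF = 0.52 × 5.80 = 3.0160 K.

ΔF = 5.80 W/m²; ΔT = 3.02 K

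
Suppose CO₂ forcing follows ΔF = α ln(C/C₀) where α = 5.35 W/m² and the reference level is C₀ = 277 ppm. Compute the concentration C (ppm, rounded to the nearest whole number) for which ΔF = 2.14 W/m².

C ≈ 413 ppm

Set 5.35 ln(C/277) = 2.14, so ln(C/277) = 2.14/5.35 = 0.40000.
Then C/277 = e^0.40000 = 1.49182, giving C = 277 × 1.49182 = 413.23 ppm.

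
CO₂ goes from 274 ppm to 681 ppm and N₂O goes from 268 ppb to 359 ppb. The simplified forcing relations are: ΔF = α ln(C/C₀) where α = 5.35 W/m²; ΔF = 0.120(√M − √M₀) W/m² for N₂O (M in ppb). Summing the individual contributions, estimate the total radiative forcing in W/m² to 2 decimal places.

CO₂: 5.35 × ln(681/274) = 5.35 × ln(2.48540) = 5.35 × 0.91043 = 4.8708 W/m².
N₂O: 0.120 × (√359 − √268) = 0.120 × (18.9473 − 16.3707) = 0.120 × 2.5766 = 0.3092 W/m².
Total ΔF = 4.8708 + 0.3092 = 5.1800 W/m².

ΔF = 5.18 W/m²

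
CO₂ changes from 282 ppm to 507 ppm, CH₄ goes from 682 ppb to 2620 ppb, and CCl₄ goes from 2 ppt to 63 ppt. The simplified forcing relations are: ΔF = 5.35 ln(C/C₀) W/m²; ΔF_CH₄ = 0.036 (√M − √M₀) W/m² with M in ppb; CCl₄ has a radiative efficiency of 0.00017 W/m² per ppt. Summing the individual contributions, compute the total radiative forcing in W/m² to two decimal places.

ΔF = 4.05 W/m²

CO₂: 5.35 × ln(507/282) = 5.35 × ln(1.79787) = 5.35 × 0.58660 = 3.1383 W/m².
CH₄: 0.036 × (√2620 − √682) = 0.036 × (51.1859 − 26.1151) = 0.036 × 25.0708 = 0.9025 W/m².
CCl₄: ΔF = 0.00017 × (63 − 2) = 0.00017 × 61 = 0.0104 W/m².
Total ΔF = 3.1383 + 0.9025 + 0.0104 = 4.0512 W/m².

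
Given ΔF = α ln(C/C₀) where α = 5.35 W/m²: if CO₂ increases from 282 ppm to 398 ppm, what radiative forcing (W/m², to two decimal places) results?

CO₂ absorption bands are partially saturated, so forcing scales with the logarithm of the concentration ratio.
CO₂: 5.35 × ln(398/282) = 5.35 × ln(1.41135) = 5.35 × 0.34455 = 1.8433 W/m².

ΔF = 1.84 W/m²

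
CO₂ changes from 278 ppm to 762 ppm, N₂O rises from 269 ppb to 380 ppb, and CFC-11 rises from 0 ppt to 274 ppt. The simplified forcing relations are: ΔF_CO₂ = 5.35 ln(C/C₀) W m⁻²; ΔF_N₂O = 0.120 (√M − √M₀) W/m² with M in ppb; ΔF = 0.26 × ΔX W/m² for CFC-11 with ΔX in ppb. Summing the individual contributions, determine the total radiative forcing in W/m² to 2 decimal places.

CO₂: 5.35 × ln(762/278) = 5.35 × ln(2.74101) = 5.35 × 1.00833 = 5.3946 W/m².
N₂O: 0.120 × (√380 − √269) = 0.120 × (19.4936 − 16.4012) = 0.120 × 3.0924 = 0.3711 W/m².
CFC-11: Δ = 274 − 0 = 274 ppt = 0.274 ppb; ΔF = 0.26 × 0.274 = 0.0712 W/m².
Total ΔF = 5.3946 + 0.3711 + 0.0712 = 5.8369 W/m².

ΔF = 5.84 W/m²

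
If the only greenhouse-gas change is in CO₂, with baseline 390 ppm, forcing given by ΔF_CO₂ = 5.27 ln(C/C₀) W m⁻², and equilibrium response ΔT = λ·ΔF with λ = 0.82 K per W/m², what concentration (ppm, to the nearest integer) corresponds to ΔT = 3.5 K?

Required forcing: ΔF = ΔT/λ = 3.5/0.82 = 4.2683 W/m².
Then ln(C/390) = ΔF/5.27 = 4.2683/5.27 = 0.80992.
So C = 390 × e^0.80992 = 390 × 2.24773 = 876.61 ppm.

C ≈ 877 ppm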